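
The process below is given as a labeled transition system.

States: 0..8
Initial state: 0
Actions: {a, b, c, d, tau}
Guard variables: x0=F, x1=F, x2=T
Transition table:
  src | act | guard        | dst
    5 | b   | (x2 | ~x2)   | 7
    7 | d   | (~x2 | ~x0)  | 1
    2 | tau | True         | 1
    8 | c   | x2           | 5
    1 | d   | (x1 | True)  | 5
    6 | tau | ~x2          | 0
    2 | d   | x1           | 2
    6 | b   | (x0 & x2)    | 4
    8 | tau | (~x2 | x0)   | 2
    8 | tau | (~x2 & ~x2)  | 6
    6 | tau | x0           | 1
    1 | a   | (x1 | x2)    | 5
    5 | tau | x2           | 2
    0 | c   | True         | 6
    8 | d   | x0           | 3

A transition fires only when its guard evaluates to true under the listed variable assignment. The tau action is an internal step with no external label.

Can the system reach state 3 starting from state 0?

Answer: UNREACHABLE

Working:
8 transition(s) survive guard evaluation.
depth 0: {0}
depth 1: {6}  now seen {0,6}
R = {0,6}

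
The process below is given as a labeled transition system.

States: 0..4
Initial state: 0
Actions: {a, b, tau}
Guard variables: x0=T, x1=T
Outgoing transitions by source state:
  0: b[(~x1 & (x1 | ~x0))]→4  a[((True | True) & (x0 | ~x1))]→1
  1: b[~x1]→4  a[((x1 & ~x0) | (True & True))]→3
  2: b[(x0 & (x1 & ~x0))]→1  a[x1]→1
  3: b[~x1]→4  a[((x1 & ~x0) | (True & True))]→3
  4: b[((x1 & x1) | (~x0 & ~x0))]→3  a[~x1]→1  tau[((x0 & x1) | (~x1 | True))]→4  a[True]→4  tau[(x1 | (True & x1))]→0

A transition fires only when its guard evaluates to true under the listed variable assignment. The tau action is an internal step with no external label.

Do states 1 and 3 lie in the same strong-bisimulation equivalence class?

Answer: BISIMILAR

Analysis:
Compute ~ classes (split until stable):
  P[0] = {{0,1,2,3,4}}
  P[1] = {{0,1,2,3},{4}}
stable after 2 split(s): 2 block(s)
[1]={0,1,2,3}  [3]={0,1,2,3}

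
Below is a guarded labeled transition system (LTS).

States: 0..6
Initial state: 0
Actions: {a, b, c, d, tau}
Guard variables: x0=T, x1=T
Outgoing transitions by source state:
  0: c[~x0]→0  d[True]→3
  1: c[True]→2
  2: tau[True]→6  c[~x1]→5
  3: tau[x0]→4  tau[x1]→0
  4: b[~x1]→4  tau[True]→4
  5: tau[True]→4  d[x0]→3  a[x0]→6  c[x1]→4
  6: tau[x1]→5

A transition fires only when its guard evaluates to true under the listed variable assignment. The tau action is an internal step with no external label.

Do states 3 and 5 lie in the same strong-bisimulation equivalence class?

Refine partition for ~:
  round 0: {{0,1,2,3,4,5,6}}
  round 1: {{0},{1},{2,3,4,6},{5}}
  round 2: {{0},{1},{2,4},{3},{5},{6}}
  round 3: {{0},{1},{2},{3},{4},{5},{6}}
stable after 4 split(s): 7 block(s)
class of 3: {3}; class of 5: {5}

Answer: NOT BISIMILAR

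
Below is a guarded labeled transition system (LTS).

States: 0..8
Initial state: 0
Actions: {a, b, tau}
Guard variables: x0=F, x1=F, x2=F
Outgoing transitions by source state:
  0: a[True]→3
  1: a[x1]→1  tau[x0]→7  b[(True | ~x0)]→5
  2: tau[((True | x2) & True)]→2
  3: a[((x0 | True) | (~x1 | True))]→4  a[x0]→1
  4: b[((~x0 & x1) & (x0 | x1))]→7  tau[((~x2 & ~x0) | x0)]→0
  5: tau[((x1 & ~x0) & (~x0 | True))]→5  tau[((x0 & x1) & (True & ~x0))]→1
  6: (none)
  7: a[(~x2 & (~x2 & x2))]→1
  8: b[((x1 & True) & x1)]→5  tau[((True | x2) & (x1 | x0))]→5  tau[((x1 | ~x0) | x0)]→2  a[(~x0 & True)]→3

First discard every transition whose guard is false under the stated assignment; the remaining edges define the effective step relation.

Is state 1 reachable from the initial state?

After dropping false guards: 7 live edges.
depth 0: {0}
depth 1: {3}  total {0,3}
depth 2: {4}  total {0,3,4}
R = {0,3,4}

Answer: UNREACHABLE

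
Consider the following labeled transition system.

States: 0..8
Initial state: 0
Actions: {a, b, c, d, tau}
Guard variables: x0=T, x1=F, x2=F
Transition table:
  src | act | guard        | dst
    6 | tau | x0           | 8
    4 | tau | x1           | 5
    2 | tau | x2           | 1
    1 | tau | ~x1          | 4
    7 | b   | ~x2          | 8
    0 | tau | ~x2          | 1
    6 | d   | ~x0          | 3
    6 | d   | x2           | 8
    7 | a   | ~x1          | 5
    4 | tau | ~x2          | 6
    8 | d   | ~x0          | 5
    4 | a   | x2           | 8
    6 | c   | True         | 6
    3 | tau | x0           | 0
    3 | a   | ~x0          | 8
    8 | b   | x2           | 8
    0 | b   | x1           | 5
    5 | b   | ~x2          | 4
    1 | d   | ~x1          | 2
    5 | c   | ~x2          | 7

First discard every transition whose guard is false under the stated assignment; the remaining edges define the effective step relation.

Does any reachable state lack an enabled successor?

Reach set: {0,1,2,4,6,8}
  0: tau→1  [1 out]
  1: d→2  tau→4  [2 out]
  2: ∅  [deadlock]
  4: tau→6  [1 out]
  6: c→6  tau→8  [2 out]
  8: ∅  [deadlock]
witness 2: tau·d

Answer: DEADLOCK at state 2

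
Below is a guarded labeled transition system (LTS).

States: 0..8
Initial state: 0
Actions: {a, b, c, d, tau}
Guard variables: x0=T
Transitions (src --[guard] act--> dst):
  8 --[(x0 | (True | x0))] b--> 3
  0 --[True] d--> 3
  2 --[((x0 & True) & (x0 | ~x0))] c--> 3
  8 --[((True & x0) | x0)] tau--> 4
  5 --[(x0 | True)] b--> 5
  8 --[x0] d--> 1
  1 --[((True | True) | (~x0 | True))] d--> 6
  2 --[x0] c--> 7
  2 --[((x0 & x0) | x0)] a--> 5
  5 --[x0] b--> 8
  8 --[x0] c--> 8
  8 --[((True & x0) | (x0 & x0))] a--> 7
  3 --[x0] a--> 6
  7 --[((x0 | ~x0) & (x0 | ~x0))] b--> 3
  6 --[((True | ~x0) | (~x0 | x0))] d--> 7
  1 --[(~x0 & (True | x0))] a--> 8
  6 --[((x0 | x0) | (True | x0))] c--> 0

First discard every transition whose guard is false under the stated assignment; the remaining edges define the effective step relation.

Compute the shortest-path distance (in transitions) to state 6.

Breadth-first toward 6:
  Layer 0: {0}
  Layer 1: {3}
  Layer 2: {6}
first hit 6 at d=2 via d·a

Answer: 2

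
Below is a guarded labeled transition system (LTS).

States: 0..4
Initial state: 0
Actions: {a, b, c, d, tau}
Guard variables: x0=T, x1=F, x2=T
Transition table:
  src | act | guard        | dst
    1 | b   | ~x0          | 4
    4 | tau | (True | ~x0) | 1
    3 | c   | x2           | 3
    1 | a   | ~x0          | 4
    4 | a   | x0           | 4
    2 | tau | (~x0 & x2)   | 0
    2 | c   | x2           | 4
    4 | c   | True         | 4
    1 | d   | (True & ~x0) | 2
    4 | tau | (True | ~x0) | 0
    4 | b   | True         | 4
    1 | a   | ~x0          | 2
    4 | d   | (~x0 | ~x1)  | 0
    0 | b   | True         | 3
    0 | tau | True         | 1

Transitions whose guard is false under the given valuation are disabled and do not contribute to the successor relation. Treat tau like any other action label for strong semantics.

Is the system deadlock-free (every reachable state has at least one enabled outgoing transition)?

R = {0,1,3}
  0: b→3  tau→1  [deg 2]
  1: ∅  [STUCK]
  3: c→3  [deg 1]
witness 1: tau

Answer: DEADLOCK at state 1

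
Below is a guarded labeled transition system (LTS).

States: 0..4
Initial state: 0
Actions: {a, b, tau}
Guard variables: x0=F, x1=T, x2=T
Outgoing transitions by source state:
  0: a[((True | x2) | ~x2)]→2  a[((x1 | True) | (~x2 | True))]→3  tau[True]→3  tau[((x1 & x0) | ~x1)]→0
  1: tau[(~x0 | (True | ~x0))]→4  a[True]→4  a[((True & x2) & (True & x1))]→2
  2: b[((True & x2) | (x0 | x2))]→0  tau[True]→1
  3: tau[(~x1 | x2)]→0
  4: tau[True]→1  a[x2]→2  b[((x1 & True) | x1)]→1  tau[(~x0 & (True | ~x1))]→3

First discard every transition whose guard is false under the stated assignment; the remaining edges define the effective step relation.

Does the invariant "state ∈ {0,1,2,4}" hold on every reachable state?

Answer: INVARIANT VIOLATED at state 3

Trace:
Safe = {0,1,2,4}
Reach set: {0,1,2,3,4}
  0: ✓
  1: ✓
  2: ✓
  3: outside
  4: ✓
reach 3 via a — violates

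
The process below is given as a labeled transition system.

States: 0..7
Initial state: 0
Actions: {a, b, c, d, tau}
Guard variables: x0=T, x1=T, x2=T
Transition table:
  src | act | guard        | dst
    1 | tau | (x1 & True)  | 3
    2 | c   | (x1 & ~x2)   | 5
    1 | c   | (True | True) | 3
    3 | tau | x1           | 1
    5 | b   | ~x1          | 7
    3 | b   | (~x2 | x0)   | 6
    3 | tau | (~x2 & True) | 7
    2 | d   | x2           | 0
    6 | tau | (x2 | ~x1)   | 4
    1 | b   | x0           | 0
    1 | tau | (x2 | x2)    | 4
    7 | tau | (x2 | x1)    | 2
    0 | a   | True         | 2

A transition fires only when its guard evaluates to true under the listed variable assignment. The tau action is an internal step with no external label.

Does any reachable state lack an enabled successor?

Answer: DEADLOCK-FREE

Trace:
R = {0,2}
  0: a→2  [deg 1]
  2: d→0  [deg 1]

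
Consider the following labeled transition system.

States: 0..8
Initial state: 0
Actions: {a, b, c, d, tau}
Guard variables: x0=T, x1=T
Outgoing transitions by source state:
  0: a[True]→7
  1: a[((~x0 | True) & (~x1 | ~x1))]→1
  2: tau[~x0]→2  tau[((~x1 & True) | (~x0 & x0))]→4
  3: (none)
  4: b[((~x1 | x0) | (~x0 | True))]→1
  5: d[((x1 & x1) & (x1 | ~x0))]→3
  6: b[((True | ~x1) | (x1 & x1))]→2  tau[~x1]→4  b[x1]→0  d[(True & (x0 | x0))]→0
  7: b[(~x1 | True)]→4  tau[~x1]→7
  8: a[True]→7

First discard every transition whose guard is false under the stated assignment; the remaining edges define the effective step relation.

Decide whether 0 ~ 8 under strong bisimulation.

Refine partition for ~:
  π0 = {{0,1,2,3,4,5,6,7,8}}
  π1 = {{0,8},{1,2,3},{4,7},{5},{6}}
  π2 = {{0,8},{1,2,3},{4},{5},{6},{7}}
stable after 3 split(s): 6 block(s)
class of 0: {0,8}; class of 8: {0,8}

Answer: BISIMILAR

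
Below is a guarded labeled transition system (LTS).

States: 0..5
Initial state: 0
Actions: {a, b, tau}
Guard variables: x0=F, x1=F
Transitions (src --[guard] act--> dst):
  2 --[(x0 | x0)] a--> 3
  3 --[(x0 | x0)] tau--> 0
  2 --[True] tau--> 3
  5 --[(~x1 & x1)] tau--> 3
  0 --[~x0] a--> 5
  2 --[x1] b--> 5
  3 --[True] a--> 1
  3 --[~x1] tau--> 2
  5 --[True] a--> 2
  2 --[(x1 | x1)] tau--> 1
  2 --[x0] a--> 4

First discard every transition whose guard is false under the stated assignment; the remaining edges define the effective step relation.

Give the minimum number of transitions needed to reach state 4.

Answer: UNREACHABLE

Trace:
BFS to 4:
  L0 = {0}
  L1 = {5}
  L2 = {2}
  L3 = {3}
  L4 = {1}
4 never appears.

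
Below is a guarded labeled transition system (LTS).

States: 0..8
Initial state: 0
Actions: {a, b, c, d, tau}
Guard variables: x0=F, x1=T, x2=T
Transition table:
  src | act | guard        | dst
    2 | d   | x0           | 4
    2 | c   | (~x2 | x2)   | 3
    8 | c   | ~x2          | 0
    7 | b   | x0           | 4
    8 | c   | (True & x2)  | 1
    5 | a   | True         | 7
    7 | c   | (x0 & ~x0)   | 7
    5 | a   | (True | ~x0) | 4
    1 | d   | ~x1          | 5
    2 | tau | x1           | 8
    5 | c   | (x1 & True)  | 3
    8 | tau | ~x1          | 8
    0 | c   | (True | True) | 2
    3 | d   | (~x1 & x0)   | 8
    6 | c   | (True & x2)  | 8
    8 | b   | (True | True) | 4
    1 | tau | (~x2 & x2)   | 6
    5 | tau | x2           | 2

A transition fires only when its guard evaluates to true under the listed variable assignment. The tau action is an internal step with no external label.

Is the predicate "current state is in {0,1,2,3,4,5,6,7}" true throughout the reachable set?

Answer: INVARIANT VIOLATED at state 8

Analysis:
Allowed set {0,1,2,3,4,5,6,7}
Reachable = {0,1,2,3,4,8}
  0: ok
  1: ok
  2: ok
  3: ok
  4: ok
  8: VIOLATES
counterexample path to 8: c·tau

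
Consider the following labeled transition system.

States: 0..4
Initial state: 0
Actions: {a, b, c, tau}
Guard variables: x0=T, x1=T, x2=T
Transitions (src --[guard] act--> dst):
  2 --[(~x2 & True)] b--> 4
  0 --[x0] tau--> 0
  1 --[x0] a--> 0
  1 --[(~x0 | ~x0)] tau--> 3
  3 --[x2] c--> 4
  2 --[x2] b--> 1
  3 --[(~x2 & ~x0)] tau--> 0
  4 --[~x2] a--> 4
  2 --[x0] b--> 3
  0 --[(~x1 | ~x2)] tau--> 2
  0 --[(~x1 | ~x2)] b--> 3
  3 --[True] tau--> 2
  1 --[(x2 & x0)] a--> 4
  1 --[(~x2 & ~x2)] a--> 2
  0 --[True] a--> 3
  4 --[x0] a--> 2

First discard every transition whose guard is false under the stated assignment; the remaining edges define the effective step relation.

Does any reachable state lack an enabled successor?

R = {0,1,2,3,4}
  0: a→3  tau→0  [2 out]
  1: a→0  a→4  [2 out]
  2: b→1  b→3  [2 out]
  3: c→4  tau→2  [2 out]
  4: a→2  [1 out]

Answer: DEADLOCK-FREE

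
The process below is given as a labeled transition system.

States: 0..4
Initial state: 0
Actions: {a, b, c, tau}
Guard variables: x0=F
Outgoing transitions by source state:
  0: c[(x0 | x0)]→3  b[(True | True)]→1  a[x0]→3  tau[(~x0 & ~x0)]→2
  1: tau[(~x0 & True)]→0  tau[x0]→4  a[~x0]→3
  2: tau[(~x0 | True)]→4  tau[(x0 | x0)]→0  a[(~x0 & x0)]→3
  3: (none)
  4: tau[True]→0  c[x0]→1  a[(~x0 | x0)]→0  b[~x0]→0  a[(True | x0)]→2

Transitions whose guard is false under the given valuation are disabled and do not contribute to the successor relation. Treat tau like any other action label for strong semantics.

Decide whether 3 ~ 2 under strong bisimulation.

Bisimulation quotient by refinement:
  round 0: {{0,1,2,3,4}}
  round 1: {{0},{1},{2},{3},{4}}
5 equivalence class(es) (converged in 2)
[3]={3}  [2]={2}

Answer: NOT BISIMILAR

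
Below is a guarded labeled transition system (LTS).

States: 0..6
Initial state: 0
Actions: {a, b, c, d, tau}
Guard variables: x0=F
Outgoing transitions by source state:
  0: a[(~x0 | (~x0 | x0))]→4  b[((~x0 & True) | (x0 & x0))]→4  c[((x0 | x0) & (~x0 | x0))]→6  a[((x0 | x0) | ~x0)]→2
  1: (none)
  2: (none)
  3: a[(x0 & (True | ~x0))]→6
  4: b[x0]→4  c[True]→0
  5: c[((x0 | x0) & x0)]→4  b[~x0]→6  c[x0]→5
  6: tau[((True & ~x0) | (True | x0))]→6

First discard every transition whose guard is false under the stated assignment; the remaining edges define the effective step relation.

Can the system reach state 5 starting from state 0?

Answer: UNREACHABLE

Working:
6 transition(s) survive guard evaluation.
L0 = {0}
L1 = {2,4}  total {0,2,4}
Reachable = {0,2,4}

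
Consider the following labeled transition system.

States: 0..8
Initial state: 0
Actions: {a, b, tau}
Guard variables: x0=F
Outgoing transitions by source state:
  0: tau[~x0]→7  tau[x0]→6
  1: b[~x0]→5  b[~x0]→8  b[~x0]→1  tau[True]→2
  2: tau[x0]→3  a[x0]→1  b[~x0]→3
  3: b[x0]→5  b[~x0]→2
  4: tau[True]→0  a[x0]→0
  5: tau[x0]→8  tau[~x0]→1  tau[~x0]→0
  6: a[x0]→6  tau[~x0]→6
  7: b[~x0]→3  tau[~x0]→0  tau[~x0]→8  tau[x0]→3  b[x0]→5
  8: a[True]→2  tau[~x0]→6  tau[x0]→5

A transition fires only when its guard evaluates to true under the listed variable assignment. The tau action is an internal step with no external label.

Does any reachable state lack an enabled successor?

Answer: DEADLOCK-FREE

Analysis:
Reach set: {0,2,3,6,7,8}
  0: tau→7  [deg 1]
  2: b→3  [deg 1]
  3: b→2  [deg 1]
  6: tau→6  [deg 1]
  7: b→3  tau→0  tau→8  [deg 3]
  8: a→2  tau→6  [deg 2]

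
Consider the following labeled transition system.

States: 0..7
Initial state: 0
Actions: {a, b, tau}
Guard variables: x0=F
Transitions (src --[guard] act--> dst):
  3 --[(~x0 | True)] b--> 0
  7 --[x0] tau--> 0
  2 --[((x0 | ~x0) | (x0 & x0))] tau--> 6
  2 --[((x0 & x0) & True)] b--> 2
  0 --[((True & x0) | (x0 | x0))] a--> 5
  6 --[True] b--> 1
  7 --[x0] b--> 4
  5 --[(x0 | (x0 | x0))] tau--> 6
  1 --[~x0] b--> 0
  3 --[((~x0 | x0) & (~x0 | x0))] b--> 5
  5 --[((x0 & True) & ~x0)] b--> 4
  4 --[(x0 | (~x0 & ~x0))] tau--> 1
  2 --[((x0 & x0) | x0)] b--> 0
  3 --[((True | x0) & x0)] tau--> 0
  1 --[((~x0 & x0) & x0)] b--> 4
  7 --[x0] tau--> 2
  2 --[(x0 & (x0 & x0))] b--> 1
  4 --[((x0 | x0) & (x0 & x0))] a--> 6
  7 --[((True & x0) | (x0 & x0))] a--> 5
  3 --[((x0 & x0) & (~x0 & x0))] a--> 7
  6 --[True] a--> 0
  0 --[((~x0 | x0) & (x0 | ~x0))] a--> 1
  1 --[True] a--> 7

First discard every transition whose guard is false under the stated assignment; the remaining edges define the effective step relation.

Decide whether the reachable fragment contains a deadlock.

Answer: DEADLOCK at state 7

Working:
Reachable = {0,1,7}
  0: a→1  [1 out]
  1: a→7  b→0  [2 out]
  7: ∅  [no exit]
witness 7: a·a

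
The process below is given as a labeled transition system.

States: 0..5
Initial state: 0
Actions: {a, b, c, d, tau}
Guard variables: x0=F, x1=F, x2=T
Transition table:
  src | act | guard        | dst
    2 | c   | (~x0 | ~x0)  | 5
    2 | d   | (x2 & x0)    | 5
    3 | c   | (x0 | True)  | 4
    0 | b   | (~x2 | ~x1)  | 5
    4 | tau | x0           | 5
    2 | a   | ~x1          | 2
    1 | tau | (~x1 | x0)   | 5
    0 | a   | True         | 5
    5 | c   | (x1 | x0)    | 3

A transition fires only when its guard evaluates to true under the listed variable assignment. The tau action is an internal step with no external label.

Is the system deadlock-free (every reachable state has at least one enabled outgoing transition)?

Answer: DEADLOCK at state 5

Analysis:
R = {0,5}
  0: a→5  b→5  [2 out]
  5: ∅  [no exit]
Path to 5: b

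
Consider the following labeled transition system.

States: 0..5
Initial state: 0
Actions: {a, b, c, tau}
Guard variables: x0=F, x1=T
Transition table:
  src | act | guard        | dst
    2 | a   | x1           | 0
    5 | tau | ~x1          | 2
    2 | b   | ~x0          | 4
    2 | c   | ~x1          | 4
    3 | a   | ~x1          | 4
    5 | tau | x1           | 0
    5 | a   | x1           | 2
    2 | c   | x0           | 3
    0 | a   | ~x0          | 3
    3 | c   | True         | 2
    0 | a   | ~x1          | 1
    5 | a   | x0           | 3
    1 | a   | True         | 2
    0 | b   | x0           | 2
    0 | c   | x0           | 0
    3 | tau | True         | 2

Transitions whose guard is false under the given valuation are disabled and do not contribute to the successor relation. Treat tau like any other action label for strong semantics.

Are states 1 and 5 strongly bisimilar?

Answer: NOT BISIMILAR

Trace:
Bisimulation quotient by refinement:
  π0 = {{0,1,2,3,4,5}}
  π1 = {{0,1},{2},{3},{4},{5}}
  π2 = {{0},{1},{2},{3},{4},{5}}
stable after 3 split(s): 6 block(s)
class of 1: {1}; class of 5: {5}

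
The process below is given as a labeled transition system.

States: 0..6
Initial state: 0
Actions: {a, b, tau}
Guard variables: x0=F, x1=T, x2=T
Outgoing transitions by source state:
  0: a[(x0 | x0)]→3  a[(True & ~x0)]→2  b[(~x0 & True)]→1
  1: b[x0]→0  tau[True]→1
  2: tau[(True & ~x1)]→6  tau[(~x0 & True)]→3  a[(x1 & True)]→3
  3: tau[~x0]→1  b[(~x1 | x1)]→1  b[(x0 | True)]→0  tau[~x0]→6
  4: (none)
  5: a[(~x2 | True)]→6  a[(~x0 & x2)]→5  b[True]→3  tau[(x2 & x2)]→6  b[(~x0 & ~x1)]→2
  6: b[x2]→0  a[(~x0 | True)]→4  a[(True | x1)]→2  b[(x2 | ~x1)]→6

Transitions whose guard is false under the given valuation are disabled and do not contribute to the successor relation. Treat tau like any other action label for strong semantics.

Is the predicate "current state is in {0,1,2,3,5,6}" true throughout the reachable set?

Answer: INVARIANT VIOLATED at state 4

Analysis:
Inv-set: {0,1,2,3,5,6}
R = {0,1,2,3,4,6}
  0: safe
  1: safe
  2: safe
  3: safe
  4: outside
  6: safe
witness against invariant: a·tau·tau·a → 4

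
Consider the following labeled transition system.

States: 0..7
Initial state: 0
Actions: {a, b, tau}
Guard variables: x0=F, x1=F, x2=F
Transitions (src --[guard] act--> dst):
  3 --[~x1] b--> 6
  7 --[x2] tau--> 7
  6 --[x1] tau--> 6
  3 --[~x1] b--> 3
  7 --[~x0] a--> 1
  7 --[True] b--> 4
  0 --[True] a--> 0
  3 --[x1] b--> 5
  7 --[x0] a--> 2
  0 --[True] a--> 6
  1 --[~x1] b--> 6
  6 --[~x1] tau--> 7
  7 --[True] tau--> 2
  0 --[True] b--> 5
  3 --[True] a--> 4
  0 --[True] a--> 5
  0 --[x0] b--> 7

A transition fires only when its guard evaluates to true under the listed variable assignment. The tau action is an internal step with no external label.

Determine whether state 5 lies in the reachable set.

Guard filter leaves 12 enabled edge(s).
depth 0: {0}
depth 1: {5,6}  cumulative {0,5,6}
depth 2: {7}  cumulative {0,5,6,7}
depth 3: {1,2,4}  cumulative {0,1,2,4,5,6,7}
Reachable = {0,1,2,4,5,6,7}
trace reaching 5: a

Answer: REACHABLE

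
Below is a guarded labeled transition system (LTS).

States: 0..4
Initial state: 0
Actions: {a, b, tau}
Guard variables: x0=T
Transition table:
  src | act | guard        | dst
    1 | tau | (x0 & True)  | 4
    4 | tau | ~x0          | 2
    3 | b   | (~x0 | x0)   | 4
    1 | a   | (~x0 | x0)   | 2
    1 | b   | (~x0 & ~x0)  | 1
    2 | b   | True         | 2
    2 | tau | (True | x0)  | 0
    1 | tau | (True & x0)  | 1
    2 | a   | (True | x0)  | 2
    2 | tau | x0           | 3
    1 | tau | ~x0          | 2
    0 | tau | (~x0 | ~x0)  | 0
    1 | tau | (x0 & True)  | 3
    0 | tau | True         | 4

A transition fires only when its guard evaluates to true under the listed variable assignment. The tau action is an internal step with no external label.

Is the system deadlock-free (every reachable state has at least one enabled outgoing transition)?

Answer: DEADLOCK at state 4

Working:
Reachable = {0,4}
  0: tau→4  [1 out]
  4: ∅  [deadlock]
trace reaching 4: tau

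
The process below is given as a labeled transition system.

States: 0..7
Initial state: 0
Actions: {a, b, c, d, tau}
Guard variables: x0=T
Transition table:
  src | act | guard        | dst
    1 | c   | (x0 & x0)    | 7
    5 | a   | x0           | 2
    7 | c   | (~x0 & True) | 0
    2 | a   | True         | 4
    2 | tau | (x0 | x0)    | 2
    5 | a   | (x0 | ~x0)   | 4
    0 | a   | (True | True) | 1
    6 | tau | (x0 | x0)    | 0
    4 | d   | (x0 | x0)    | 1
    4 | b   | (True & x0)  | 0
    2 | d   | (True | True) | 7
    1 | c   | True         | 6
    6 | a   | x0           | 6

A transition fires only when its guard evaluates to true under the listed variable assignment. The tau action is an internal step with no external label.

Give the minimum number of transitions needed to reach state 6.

Answer: 2

Analysis:
Layered search for 6:
  depth 0: {0}
  depth 1: {1}
  depth 2: {6,7}
depth(6)=2, e.g. a·c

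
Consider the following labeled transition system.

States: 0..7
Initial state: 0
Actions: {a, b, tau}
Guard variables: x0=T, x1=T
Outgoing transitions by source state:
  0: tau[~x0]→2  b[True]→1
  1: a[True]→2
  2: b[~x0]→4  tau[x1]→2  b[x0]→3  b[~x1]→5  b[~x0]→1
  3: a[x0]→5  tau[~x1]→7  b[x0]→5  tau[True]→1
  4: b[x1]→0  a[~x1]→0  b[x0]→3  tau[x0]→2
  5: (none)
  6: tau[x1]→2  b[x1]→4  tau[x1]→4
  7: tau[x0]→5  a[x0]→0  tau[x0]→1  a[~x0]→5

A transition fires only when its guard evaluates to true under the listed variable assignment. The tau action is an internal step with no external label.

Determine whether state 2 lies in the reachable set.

16 transition(s) survive guard evaluation.
depth 0: {0}
depth 1: {1}  total {0,1}
depth 2: {2}  total {0,1,2}
depth 3: {3}  total {0,1,2,3}
depth 4: {5}  total {0,1,2,3,5}
Reach set: {0,1,2,3,5}
witness 2: b·a

Answer: REACHABLE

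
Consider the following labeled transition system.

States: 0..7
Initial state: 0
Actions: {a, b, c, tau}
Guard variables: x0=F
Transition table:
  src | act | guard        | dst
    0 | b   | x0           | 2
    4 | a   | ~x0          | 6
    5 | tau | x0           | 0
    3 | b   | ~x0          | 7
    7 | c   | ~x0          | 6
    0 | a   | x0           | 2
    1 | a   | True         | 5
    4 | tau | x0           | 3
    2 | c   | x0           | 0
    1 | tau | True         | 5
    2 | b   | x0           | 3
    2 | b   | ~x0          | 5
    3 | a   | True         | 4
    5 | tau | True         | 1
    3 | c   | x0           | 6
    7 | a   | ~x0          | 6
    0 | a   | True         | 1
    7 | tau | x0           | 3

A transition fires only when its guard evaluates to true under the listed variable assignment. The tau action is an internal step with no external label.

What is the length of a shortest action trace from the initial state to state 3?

Breadth-first toward 3:
  L0 = {0}
  L1 = {1}
  L2 = {5}
3 never appears.

Answer: UNREACHABLE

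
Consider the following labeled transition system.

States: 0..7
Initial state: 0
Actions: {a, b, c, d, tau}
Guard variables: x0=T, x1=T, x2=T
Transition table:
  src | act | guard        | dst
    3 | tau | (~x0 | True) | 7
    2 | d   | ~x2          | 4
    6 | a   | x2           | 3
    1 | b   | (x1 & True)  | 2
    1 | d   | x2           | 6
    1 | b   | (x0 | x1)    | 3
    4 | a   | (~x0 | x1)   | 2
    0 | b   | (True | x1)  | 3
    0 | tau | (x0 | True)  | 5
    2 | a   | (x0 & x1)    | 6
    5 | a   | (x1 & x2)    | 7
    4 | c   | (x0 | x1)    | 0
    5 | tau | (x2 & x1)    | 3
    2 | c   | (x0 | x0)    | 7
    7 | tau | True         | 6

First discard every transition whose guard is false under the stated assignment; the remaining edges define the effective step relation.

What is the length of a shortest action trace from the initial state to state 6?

Answer: 3

Working:
BFS to 6:
  L0 = {0}
  L1 = {3,5}
  L2 = {7}
  L3 = {6}
6 enters at depth 3; path b·tau·tau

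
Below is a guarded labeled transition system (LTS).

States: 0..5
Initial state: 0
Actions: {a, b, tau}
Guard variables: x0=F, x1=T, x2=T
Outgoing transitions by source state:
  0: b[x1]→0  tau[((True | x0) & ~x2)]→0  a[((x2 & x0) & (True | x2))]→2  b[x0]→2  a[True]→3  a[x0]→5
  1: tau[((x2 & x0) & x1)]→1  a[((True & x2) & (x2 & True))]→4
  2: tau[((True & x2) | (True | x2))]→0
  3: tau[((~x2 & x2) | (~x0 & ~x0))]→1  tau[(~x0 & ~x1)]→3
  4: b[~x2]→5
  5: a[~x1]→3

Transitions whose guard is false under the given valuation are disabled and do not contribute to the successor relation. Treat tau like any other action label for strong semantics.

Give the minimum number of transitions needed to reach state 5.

Answer: UNREACHABLE

Working:
BFS to 5:
  L0 = {0}
  L1 = {3}
  L2 = {1}
  L3 = {4}
5 never appears.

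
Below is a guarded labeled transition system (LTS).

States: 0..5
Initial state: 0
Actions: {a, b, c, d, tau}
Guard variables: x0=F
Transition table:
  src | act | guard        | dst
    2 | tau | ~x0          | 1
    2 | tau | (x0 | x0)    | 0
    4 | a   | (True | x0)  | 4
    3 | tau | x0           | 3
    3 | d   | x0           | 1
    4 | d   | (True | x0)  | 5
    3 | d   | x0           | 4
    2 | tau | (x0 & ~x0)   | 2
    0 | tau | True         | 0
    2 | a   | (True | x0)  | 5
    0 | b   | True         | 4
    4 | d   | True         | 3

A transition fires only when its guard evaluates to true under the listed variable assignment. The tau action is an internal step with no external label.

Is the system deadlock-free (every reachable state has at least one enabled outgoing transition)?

Answer: DEADLOCK at state 3

Analysis:
Reach set: {0,3,4,5}
  0: b→4  tau→0  [2 exit(s)]
  3: ∅  [deadlock]
  4: a→4  d→3  d→5  [3 exit(s)]
  5: ∅  [deadlock]
trace reaching 3: b·d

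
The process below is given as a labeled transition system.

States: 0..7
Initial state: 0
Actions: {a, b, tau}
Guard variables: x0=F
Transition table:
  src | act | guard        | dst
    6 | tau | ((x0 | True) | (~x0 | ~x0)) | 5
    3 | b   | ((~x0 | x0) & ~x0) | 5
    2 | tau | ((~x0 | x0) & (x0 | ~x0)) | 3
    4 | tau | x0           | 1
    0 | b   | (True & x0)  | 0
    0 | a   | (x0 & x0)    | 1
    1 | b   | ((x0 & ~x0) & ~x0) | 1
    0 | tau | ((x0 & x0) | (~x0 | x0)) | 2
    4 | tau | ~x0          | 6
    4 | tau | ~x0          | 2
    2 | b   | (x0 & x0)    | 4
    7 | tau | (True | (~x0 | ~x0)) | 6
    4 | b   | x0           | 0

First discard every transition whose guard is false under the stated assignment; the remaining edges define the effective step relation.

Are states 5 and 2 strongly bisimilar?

Refine partition for ~:
  π0 = {{0,1,2,3,4,5,6,7}}
  π1 = {{0,2,4,6,7},{1,5},{3}}
  π2 = {{0,4,7},{1,5},{2},{3},{6}}
  π3 = {{0},{1,5},{2},{3},{4},{6},{7}}
7 equivalence class(es) (converged in 4)
[5]={1,5}  [2]={2}

Answer: NOT BISIMILAR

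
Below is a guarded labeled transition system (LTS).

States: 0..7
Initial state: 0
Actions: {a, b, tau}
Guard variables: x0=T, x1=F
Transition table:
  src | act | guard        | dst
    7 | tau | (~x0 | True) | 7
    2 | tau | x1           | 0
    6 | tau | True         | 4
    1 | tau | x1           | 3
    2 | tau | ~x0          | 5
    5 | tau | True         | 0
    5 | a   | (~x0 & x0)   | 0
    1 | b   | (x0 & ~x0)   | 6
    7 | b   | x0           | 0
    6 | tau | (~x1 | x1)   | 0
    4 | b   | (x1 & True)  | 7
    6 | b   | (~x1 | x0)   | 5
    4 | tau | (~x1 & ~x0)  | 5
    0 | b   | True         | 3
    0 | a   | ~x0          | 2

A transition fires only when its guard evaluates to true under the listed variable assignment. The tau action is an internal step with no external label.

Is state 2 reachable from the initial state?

Answer: UNREACHABLE

Analysis:
After dropping false guards: 7 live edges.
Layer 0: {0}
Layer 1: {3}  now seen {0,3}
Reach set: {0,3}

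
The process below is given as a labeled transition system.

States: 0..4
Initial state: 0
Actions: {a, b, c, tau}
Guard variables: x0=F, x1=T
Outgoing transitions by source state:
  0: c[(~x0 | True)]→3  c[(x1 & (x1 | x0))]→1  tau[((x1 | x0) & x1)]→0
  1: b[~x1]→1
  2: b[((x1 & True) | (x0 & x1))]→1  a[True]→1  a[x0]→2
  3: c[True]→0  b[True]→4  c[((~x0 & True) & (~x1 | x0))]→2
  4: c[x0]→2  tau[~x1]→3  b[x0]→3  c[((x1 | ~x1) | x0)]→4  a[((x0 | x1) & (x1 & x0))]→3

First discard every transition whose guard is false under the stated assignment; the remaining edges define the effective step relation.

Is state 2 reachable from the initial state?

Answer: UNREACHABLE

Analysis:
8 transition(s) survive guard evaluation.
Layer 0: {0}
Layer 1: {1,3}  now seen {0,1,3}
Layer 2: {4}  now seen {0,1,3,4}
R = {0,1,3,4}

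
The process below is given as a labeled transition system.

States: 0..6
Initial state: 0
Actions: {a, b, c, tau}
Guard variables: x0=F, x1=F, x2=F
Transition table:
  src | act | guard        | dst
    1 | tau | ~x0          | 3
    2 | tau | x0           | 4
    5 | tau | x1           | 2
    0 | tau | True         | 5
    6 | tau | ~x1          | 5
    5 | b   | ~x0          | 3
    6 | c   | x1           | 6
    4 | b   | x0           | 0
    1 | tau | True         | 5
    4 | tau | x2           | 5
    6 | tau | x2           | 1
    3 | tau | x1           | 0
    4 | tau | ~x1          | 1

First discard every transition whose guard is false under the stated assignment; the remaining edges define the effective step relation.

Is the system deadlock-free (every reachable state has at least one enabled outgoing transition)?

Reachable = {0,3,5}
  0: tau→5  [deg 1]
  3: ∅  [STUCK]
  5: b→3  [deg 1]
Path to 3: tau·b

Answer: DEADLOCK at state 3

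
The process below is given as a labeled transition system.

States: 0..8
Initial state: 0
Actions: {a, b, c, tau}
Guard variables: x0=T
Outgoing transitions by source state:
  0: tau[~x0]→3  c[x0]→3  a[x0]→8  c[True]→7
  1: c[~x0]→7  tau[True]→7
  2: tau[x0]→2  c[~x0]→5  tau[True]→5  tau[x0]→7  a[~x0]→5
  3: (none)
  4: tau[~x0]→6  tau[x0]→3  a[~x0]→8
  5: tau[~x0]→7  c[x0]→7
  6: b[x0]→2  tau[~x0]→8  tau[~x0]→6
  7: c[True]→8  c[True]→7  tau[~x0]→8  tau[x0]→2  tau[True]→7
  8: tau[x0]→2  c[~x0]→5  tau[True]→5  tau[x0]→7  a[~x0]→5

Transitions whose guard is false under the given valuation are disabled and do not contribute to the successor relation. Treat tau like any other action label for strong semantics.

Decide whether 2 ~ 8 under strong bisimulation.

Answer: BISIMILAR

Analysis:
Bisimulation quotient by refinement:
  π0 = {{0,1,2,3,4,5,6,7,8}}
  π1 = {{0},{1,2,4,8},{3},{5},{6},{7}}
  π2 = {{0},{1},{2,8},{3},{4},{5},{6},{7}}
8 equivalence class(es) (converged in 3)
2∈{2,8}, 8∈{2,8}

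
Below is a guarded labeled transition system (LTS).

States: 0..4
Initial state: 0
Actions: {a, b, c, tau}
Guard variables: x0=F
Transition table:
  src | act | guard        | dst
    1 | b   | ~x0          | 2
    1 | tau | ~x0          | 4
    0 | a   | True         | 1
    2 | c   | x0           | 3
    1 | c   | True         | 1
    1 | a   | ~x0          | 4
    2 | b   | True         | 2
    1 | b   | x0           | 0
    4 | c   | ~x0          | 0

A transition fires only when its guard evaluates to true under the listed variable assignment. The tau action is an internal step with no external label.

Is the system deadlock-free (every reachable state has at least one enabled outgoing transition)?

Answer: DEADLOCK-FREE

Trace:
Reach set: {0,1,2,4}
  0: a→1  [deg 1]
  1: a→4  b→2  c→1  tau→4  [deg 4]
  2: b→2  [deg 1]
  4: c→0  [deg 1]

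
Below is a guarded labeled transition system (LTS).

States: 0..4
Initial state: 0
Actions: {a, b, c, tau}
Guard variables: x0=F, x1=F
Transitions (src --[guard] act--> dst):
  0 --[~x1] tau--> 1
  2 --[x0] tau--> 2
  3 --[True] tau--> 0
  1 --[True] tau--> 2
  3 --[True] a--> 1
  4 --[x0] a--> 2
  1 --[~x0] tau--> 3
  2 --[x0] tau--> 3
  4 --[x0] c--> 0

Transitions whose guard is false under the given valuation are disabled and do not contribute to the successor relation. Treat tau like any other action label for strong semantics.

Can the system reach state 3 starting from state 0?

After dropping false guards: 5 live edges.
depth 0: {0}
depth 1: {1}  now seen {0,1}
depth 2: {2,3}  now seen {0,1,2,3}
Reach set: {0,1,2,3}
witness 3: tau·tau

Answer: REACHABLE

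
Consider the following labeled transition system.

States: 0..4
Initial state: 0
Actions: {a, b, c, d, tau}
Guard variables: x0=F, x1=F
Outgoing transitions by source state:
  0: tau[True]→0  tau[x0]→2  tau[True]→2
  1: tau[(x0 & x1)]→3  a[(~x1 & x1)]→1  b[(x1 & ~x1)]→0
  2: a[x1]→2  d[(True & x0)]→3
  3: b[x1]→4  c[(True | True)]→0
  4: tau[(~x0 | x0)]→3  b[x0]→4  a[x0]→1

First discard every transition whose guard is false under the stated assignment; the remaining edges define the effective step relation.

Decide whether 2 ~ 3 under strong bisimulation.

Compute ~ classes (split until stable):
  P[0] = {{0,1,2,3,4}}
  P[1] = {{0,4},{1,2},{3}}
  P[2] = {{0},{1,2},{3},{4}}
Fixed point at round 3; 4 class(es).
class of 2: {1,2}; class of 3: {3}

Answer: NOT BISIMILAR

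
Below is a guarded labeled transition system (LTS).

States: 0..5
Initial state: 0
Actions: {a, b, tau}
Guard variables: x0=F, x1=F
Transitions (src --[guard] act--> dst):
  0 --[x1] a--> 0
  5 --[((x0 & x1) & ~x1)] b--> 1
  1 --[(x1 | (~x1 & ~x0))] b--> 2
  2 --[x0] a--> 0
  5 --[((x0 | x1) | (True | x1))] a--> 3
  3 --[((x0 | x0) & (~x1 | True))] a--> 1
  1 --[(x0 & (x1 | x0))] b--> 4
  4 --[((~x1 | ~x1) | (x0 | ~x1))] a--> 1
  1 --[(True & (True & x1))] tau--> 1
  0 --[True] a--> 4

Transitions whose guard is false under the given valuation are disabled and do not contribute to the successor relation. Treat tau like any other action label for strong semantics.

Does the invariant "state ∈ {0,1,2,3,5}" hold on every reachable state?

Answer: INVARIANT VIOLATED at state 4

Trace:
Safe = {0,1,2,3,5}
R = {0,1,2,4}
  0: safe
  1: safe
  2: safe
  4: ✗ unsafe
reach 4 via a — violates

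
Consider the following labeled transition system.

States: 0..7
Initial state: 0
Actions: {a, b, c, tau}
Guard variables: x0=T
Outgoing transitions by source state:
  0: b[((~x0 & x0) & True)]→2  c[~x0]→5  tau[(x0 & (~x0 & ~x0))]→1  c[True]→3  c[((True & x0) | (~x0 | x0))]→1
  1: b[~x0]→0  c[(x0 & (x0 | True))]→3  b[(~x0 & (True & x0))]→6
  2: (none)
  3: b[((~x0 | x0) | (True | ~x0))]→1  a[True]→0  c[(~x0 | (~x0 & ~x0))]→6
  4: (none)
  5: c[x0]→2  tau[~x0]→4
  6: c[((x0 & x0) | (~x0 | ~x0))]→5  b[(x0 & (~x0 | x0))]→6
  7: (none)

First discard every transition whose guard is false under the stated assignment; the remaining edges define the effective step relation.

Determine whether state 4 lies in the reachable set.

Answer: UNREACHABLE

Analysis:
Guard filter leaves 8 enabled edge(s).
Layer 0: {0}
Layer 1: {1,3}  total {0,1,3}
Reach set: {0,1,3}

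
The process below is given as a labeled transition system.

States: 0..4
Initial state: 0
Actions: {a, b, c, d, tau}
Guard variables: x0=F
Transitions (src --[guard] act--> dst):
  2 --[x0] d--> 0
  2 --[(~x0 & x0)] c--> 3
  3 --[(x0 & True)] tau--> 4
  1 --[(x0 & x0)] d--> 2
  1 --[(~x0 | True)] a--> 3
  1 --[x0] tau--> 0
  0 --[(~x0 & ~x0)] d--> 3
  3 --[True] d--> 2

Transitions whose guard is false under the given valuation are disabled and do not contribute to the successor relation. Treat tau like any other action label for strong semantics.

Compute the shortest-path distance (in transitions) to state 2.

Layered search for 2:
  L0 = {0}
  L1 = {3}
  L2 = {2}
first hit 2 at d=2 via d·d

Answer: 2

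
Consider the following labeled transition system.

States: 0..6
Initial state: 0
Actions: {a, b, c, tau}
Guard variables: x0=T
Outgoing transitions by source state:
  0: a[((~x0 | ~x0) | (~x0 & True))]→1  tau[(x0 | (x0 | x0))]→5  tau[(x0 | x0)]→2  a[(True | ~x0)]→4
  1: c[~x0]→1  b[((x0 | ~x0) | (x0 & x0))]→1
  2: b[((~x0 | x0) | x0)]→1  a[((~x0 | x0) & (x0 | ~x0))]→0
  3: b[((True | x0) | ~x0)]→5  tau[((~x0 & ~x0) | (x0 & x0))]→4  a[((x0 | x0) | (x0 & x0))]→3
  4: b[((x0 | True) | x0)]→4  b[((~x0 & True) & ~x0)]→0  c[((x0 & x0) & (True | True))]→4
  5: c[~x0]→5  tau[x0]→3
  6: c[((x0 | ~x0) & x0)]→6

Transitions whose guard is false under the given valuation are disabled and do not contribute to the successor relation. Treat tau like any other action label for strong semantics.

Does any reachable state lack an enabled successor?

Answer: DEADLOCK-FREE

Analysis:
Reach set: {0,1,2,3,4,5}
  0: a→4  tau→2  tau→5  [3 out]
  1: b→1  [1 out]
  2: a→0  b→1  [2 out]
  3: a→3  b→5  tau→4  [3 out]
  4: b→4  c→4  [2 out]
  5: tau→3  [1 out]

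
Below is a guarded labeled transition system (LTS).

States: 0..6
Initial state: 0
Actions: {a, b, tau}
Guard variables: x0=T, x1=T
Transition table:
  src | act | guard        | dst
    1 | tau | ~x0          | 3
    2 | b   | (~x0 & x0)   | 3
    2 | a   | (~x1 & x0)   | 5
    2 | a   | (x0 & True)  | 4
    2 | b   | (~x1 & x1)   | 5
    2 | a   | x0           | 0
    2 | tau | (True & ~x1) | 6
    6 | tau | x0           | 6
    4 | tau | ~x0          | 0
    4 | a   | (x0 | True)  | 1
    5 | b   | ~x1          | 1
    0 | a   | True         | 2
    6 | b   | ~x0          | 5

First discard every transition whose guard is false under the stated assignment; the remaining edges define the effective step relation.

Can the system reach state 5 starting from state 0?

Answer: UNREACHABLE

Trace:
After dropping false guards: 5 live edges.
depth 0: {0}
depth 1: {2}  cumulative {0,2}
depth 2: {4}  cumulative {0,2,4}
depth 3: {1}  cumulative {0,1,2,4}
Reachable = {0,1,2,4}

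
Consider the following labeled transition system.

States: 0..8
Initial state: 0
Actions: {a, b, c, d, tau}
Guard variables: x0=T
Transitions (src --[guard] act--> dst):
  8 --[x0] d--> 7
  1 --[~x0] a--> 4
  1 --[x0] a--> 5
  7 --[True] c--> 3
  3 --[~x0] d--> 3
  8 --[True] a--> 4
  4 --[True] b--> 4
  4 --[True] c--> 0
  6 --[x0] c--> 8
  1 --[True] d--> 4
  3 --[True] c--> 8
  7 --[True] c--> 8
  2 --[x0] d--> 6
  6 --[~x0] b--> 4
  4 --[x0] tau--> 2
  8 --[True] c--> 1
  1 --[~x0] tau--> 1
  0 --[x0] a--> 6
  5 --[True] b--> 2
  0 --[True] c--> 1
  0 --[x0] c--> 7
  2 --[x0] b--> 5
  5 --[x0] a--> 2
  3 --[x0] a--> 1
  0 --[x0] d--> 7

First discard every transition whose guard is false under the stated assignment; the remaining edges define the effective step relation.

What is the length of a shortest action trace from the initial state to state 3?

Answer: 2

Analysis:
Layered search for 3:
  L0 = {0}
  L1 = {1,6,7}
  L2 = {3,4,5,8}
first hit 3 at d=2 via c·c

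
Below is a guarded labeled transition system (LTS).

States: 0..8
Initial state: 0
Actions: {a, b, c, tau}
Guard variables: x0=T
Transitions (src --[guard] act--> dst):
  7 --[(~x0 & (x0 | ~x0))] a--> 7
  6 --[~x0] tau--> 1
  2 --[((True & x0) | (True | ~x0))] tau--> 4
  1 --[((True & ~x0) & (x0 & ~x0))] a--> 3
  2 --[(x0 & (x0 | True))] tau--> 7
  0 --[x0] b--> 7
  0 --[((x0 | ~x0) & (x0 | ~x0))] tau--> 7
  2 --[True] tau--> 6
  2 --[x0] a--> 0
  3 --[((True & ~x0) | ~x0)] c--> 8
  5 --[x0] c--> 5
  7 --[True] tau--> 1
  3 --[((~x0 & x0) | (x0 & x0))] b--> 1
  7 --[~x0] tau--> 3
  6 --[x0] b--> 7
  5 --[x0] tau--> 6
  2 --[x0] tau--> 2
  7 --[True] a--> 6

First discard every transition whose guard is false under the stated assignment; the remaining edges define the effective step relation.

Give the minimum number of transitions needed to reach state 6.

Layered search for 6:
  L0 = {0}
  L1 = {7}
  L2 = {1,6}
depth(6)=2, e.g. b·a

Answer: 2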